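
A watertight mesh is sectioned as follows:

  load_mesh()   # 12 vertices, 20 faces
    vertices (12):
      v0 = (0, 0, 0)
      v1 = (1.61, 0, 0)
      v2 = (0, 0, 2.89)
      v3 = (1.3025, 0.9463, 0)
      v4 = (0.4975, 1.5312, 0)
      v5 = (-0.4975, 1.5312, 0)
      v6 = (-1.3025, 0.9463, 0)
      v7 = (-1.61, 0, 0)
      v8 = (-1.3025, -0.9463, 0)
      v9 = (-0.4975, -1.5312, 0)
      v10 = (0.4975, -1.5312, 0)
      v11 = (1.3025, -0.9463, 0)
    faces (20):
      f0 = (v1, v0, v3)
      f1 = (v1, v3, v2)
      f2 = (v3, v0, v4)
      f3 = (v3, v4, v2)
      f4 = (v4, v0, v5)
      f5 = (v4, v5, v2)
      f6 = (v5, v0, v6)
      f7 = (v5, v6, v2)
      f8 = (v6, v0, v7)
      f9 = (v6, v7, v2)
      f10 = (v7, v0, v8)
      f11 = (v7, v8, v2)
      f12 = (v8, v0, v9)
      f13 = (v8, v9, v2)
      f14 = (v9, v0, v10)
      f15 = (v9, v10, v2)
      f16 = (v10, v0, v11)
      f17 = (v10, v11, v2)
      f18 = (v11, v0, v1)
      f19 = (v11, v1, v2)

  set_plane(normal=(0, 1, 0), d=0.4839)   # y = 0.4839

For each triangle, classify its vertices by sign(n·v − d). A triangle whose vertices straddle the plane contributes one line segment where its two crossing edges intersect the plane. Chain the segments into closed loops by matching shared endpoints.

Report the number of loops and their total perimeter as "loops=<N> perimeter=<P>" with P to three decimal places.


loops=1 perimeter=7.973

Straddling triangles (10 of 20):
  (v1,v0,v3) [--+] → (0.666046, 0.4839, 0)–(1.45276, 0.4839, 0)  len=0.7867
  (v1,v3,v2) [-+-] → (1.45276, 0.4839, 0)–(0.666046, 0.4839, 1.41217)  len=1.6165
  (v3,v0,v4) [+-+] → (0.666046, 0.4839, 0)–(0.157223, 0.4839, 0)  len=0.5088
  (v3,v4,v2) [++-] → (0.157223, 0.4839, 1.97668)–(0.666046, 0.4839, 1.41217)  len=0.7600
  (v4,v0,v5) [+-+] → (0.157223, 0.4839, 0)–(-0.157223, 0.4839, 0)  len=0.3144
  (v4,v5,v2) [++-] → (-0.157223, 0.4839, 1.97668)–(0.157223, 0.4839, 1.97668)  len=0.3144
  (v5,v0,v6) [+-+] → (-0.157223, 0.4839, 0)–(-0.666046, 0.4839, 0)  len=0.5088
  (v5,v6,v2) [++-] → (-0.666046, 0.4839, 1.41217)–(-0.157223, 0.4839, 1.97668)  len=0.7600
  (v6,v0,v7) [+--] → (-0.666046, 0.4839, 0)–(-1.45276, 0.4839, 0)  len=0.7867
  (v6,v7,v2) [+--] → (-1.45276, 0.4839, 0)–(-0.666046, 0.4839, 1.41217)  len=1.6165

Chained into 1 loop(s):
  loop 1: 10 segments, perimeter = 7.9730
Total perimeter = 7.973


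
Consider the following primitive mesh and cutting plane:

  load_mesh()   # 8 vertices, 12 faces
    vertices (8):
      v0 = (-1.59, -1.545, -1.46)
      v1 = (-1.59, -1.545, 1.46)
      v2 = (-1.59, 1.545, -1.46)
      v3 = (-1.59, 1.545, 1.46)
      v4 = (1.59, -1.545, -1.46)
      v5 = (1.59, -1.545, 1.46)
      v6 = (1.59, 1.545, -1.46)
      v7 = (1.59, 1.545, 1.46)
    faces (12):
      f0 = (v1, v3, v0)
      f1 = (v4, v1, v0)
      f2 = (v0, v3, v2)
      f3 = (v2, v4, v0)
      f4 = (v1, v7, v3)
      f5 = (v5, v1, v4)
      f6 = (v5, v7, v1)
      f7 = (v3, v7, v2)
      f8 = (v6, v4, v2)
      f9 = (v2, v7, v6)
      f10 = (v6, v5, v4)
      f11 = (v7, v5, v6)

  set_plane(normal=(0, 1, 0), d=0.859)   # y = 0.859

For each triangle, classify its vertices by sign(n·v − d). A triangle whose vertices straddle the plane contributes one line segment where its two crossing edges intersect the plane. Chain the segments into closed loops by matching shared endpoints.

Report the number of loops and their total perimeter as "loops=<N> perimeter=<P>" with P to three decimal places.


loops=1 perimeter=12.200

Straddling triangles (8 of 12):
  (v1,v3,v0) [-+-] → (-1.59, 0.859, 1.46)–(-1.59, 0.859, 0.811741)  len=0.6483
  (v0,v3,v2) [-++] → (-1.59, 0.859, 0.811741)–(-1.59, 0.859, -1.46)  len=2.2717
  (v2,v4,v0) [+--] → (-0.884019, 0.859, -1.46)–(-1.59, 0.859, -1.46)  len=0.7060
  (v1,v7,v3) [-++] → (0.884019, 0.859, 1.46)–(-1.59, 0.859, 1.46)  len=2.4740
  (v5,v7,v1) [-+-] → (1.59, 0.859, 1.46)–(0.884019, 0.859, 1.46)  len=0.7060
  (v6,v4,v2) [+-+] → (1.59, 0.859, -1.46)–(-0.884019, 0.859, -1.46)  len=2.4740
  (v6,v5,v4) [+--] → (1.59, 0.859, -0.811741)–(1.59, 0.859, -1.46)  len=0.6483
  (v7,v5,v6) [+-+] → (1.59, 0.859, 1.46)–(1.59, 0.859, -0.811741)  len=2.2717

Chained into 1 loop(s):
  loop 1: 8 segments, perimeter = 12.2000
Total perimeter = 12.200


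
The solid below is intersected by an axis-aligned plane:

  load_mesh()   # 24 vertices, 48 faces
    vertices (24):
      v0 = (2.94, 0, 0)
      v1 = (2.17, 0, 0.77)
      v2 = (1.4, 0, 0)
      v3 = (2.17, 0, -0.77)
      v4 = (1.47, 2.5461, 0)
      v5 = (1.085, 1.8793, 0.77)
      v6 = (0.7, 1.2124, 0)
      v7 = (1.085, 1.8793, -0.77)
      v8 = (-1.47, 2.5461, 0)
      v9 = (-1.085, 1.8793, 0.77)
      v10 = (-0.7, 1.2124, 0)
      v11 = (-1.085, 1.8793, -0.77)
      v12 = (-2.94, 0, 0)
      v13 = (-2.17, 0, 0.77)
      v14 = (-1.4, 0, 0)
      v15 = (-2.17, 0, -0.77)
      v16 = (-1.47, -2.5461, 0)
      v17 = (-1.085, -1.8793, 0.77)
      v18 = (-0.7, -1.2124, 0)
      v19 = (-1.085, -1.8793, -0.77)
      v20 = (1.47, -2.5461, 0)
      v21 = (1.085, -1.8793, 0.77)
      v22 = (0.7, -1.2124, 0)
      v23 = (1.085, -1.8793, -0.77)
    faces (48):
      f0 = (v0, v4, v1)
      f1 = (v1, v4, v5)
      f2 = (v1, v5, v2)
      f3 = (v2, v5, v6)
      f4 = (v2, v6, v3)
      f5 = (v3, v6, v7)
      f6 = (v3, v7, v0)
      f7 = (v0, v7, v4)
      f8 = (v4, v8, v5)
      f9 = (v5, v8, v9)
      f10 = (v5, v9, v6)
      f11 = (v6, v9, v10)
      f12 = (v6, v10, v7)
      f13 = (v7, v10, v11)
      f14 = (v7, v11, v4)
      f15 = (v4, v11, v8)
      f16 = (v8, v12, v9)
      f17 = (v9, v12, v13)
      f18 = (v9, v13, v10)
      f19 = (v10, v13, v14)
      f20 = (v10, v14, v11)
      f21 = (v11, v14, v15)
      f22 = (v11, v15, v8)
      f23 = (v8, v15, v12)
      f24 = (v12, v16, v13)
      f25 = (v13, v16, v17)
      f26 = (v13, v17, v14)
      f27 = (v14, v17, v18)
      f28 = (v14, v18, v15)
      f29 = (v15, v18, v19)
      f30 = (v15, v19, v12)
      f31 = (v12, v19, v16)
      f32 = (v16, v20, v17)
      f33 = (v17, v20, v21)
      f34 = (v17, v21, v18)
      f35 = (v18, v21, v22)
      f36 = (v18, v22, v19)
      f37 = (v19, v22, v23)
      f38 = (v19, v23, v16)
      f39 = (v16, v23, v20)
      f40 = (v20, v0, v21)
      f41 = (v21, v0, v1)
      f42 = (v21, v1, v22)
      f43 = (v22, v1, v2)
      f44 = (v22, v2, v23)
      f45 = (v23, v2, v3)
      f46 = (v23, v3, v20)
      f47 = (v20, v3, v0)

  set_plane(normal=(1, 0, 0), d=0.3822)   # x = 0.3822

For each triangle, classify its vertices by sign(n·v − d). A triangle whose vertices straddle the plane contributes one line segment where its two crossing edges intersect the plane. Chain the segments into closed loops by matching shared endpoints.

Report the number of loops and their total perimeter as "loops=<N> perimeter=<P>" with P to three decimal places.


Straddling triangles (16 of 48):
  (v4,v8,v5) [+-+] → (0.3822, 2.5461, 0)–(0.3822, 2.06272, 0.558197)  len=0.7384
  (v5,v8,v9) [+--] → (0.3822, 2.06272, 0.558197)–(0.3822, 1.8793, 0.77)  len=0.2802
  (v5,v9,v6) [+-+] → (0.3822, 1.8793, 0.77)–(0.3822, 1.33113, 0.13709)  len=0.8373
  (v6,v9,v10) [+--] → (0.3822, 1.33113, 0.13709)–(0.3822, 1.2124, 0)  len=0.1814
  (v6,v10,v7) [+-+] → (0.3822, 1.2124, 0)–(0.3822, 1.61672, -0.466831)  len=0.6176
  (v7,v10,v11) [+--] → (0.3822, 1.61672, -0.466831)–(0.3822, 1.8793, -0.77)  len=0.4011
  (v7,v11,v4) [+-+] → (0.3822, 1.8793, -0.77)–(0.3822, 2.26221, -0.32783)  len=0.5849
  (v4,v11,v8) [+--] → (0.3822, 2.26221, -0.32783)–(0.3822, 2.5461, 0)  len=0.4337
  (v16,v20,v17) [-+-] → (0.3822, -2.5461, 0)–(0.3822, -2.26221, 0.32783)  len=0.4337
  (v17,v20,v21) [-++] → (0.3822, -2.26221, 0.32783)–(0.3822, -1.8793, 0.77)  len=0.5849
  (v17,v21,v18) [-+-] → (0.3822, -1.8793, 0.77)–(0.3822, -1.61672, 0.466831)  len=0.4011
  (v18,v21,v22) [-++] → (0.3822, -1.61672, 0.466831)–(0.3822, -1.2124, 0)  len=0.6176
  (v18,v22,v19) [-+-] → (0.3822, -1.2124, 0)–(0.3822, -1.33113, -0.13709)  len=0.1814
  (v19,v22,v23) [-++] → (0.3822, -1.33113, -0.13709)–(0.3822, -1.8793, -0.77)  len=0.8373
  (v19,v23,v16) [-+-] → (0.3822, -1.8793, -0.77)–(0.3822, -2.06272, -0.558197)  len=0.2802
  (v16,v23,v20) [-++] → (0.3822, -2.06272, -0.558197)–(0.3822, -2.5461, 0)  len=0.7384

Chained into 2 loop(s):
  loop 1: 8 segments, perimeter = 4.0745
  loop 2: 8 segments, perimeter = 4.0745
Total perimeter = 8.149

loops=2 perimeter=8.149


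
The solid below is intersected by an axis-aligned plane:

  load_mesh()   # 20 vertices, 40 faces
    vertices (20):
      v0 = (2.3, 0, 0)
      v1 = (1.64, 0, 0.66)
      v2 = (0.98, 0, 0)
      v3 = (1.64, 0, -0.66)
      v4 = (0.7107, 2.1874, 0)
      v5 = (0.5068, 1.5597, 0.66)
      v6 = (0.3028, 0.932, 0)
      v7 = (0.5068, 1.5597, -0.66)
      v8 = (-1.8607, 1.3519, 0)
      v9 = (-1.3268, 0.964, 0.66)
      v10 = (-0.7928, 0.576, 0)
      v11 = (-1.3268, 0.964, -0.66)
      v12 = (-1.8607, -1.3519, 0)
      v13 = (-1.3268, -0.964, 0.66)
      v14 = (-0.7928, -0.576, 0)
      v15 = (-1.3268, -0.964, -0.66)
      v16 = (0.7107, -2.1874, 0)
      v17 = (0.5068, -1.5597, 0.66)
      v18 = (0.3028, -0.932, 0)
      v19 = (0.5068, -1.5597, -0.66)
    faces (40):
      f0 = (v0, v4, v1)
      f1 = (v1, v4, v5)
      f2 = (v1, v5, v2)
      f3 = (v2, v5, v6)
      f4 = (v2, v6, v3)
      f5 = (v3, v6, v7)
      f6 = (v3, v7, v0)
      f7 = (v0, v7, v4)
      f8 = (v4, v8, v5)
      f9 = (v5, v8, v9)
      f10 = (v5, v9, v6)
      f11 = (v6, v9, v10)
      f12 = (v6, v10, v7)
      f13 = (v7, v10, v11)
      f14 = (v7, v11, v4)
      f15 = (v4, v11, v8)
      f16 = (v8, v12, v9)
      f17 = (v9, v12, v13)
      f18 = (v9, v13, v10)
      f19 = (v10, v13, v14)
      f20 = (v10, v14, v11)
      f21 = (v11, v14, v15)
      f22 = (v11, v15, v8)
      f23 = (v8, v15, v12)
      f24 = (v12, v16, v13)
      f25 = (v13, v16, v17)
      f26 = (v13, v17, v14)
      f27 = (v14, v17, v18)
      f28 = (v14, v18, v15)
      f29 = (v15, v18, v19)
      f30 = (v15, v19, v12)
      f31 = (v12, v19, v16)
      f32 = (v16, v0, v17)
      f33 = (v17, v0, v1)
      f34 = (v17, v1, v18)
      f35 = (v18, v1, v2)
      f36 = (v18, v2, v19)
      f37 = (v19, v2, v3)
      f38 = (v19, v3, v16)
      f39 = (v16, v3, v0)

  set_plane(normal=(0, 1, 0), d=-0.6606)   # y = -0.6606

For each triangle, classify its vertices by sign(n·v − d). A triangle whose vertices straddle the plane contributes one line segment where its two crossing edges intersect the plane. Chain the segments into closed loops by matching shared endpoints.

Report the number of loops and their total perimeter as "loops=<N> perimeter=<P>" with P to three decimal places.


loops=2 perimeter=7.566

Straddling triangles (18 of 40):
  (v8,v12,v9) [+-+] → (-1.8607, -0.6606, 0)–(-1.70133, -0.6606, 0.197011)  len=0.2534
  (v9,v12,v13) [+--] → (-1.70133, -0.6606, 0.197011)–(-1.3268, -0.6606, 0.66)  len=0.5955
  (v9,v13,v10) [+-+] → (-1.3268, -0.6606, 0.66)–(-1.2216, -0.6606, 0.529971)  len=0.1673
  (v10,v13,v14) [+-+] → (-1.2216, -0.6606, 0.529971)–(-0.909234, -0.6606, 0.143907)  len=0.4966
  (v11,v14,v15) [++-] → (-0.909234, -0.6606, -0.143907)–(-1.3268, -0.6606, -0.66)  len=0.6639
  (v11,v15,v8) [+-+] → (-1.3268, -0.6606, -0.66)–(-1.39674, -0.6606, -0.573535)  len=0.1112
  (v8,v15,v12) [+--] → (-1.39674, -0.6606, -0.573535)–(-1.8607, -0.6606, 0)  len=0.7377
  (v13,v17,v14) [--+] → (-0.681032, -0.6606, 0.0567612)–(-0.909234, -0.6606, 0.143907)  len=0.2443
  (v14,v17,v18) [+--] → (-0.681032, -0.6606, 0.0567612)–(-0.532441, -0.6606, 0)  len=0.1591
  (v14,v18,v15) [+--] → (-0.532441, -0.6606, 0)–(-0.909234, -0.6606, -0.143907)  len=0.4033
  (v16,v0,v17) [-+-] → (1.82003, -0.6606, 0)–(1.5405, -0.6606, 0.279538)  len=0.3953
  (v17,v0,v1) [-++] → (1.5405, -0.6606, 0.279538)–(1.16004, -0.6606, 0.66)  len=0.5381
  (v17,v1,v18) [-+-] → (1.16004, -0.6606, 0.66)–(0.692195, -0.6606, 0.192193)  len=0.6616
  (v18,v1,v2) [-++] → (0.692195, -0.6606, 0.192193)–(0.500002, -0.6606, 0)  len=0.2718
  (v18,v2,v19) [-+-] → (0.500002, -0.6606, 0)–(0.779579, -0.6606, -0.279538)  len=0.3954
  (v19,v2,v3) [-++] → (0.779579, -0.6606, -0.279538)–(1.16004, -0.6606, -0.66)  len=0.5381
  (v19,v3,v16) [-+-] → (1.16004, -0.6606, -0.66)–(1.35935, -0.6606, -0.460678)  len=0.2819
  (v16,v3,v0) [-++] → (1.35935, -0.6606, -0.460678)–(1.82003, -0.6606, 0)  len=0.6515

Chained into 2 loop(s):
  loop 1: 10 segments, perimeter = 3.8322
  loop 2: 8 segments, perimeter = 3.7336
Total perimeter = 7.566


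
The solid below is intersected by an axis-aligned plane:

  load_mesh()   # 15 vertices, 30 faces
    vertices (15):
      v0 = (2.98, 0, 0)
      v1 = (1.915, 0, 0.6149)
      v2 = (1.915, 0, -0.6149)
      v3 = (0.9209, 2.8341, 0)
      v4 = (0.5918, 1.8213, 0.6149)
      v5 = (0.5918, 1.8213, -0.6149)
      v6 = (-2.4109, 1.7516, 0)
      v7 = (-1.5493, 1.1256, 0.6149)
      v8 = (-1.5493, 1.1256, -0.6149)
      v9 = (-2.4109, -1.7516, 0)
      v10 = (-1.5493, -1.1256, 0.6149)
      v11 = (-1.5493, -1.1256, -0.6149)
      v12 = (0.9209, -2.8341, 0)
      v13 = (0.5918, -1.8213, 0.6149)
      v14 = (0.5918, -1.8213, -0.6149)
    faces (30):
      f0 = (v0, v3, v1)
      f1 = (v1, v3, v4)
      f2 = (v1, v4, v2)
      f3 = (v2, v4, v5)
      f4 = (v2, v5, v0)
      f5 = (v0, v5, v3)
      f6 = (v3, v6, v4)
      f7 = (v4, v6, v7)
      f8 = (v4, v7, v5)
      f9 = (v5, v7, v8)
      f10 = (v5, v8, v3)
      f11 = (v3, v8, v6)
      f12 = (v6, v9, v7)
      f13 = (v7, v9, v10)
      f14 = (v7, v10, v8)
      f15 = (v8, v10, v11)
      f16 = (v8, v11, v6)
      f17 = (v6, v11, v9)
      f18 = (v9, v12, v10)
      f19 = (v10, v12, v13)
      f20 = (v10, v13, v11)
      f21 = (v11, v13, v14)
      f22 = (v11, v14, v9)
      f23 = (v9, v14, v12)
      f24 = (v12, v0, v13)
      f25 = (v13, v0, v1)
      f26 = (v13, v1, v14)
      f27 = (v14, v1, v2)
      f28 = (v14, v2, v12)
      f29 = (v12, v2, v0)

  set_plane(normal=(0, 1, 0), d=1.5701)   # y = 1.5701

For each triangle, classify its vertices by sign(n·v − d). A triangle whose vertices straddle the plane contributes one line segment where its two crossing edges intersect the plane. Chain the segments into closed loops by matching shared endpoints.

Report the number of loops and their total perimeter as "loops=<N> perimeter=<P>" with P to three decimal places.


loops=2 perimeter=9.588

Straddling triangles (14 of 30):
  (v0,v3,v1) [-+-] → (1.83925, 1.5701, 0)–(1.36427, 1.5701, 0.274244)  len=0.5485
  (v1,v3,v4) [-++] → (1.36427, 1.5701, 0.274244)–(0.7743, 1.5701, 0.6149)  len=0.6813
  (v1,v4,v2) [-+-] → (0.7743, 1.5701, 0.6149)–(0.7743, 1.5701, 0.445282)  len=0.1696
  (v2,v4,v5) [-++] → (0.7743, 1.5701, 0.445282)–(0.7743, 1.5701, -0.6149)  len=1.0602
  (v2,v5,v0) [-+-] → (0.7743, 1.5701, -0.6149)–(0.921189, 1.5701, -0.530091)  len=0.1696
  (v0,v5,v3) [-++] → (0.921189, 1.5701, -0.530091)–(1.83925, 1.5701, 0)  len=1.0601
  (v4,v6,v7) [++-] → (-2.16109, 1.5701, 0.178282)–(-0.181298, 1.5701, 0.6149)  len=2.0274
  (v4,v7,v5) [+-+] → (-0.181298, 1.5701, 0.6149)–(-0.181298, 1.5701, -0.17085)  len=0.7857
  (v5,v7,v8) [+--] → (-0.181298, 1.5701, -0.17085)–(-0.181298, 1.5701, -0.6149)  len=0.4441
  (v5,v8,v3) [+-+] → (-0.181298, 1.5701, -0.6149)–(-0.906629, 1.5701, -0.454922)  len=0.7428
  (v3,v8,v6) [+-+] → (-0.906629, 1.5701, -0.454922)–(-2.16109, 1.5701, -0.178282)  len=1.2846
  (v6,v9,v7) [+--] → (-2.4109, 1.5701, 0)–(-2.16109, 1.5701, 0.178282)  len=0.3069
  (v8,v11,v6) [--+] → (-2.35655, 1.5701, -0.0387892)–(-2.16109, 1.5701, -0.178282)  len=0.2401
  (v6,v11,v9) [+--] → (-2.35655, 1.5701, -0.0387892)–(-2.4109, 1.5701, 0)  len=0.0668

Chained into 2 loop(s):
  loop 1: 6 segments, perimeter = 3.6893
  loop 2: 8 segments, perimeter = 5.8983
Total perimeter = 9.588


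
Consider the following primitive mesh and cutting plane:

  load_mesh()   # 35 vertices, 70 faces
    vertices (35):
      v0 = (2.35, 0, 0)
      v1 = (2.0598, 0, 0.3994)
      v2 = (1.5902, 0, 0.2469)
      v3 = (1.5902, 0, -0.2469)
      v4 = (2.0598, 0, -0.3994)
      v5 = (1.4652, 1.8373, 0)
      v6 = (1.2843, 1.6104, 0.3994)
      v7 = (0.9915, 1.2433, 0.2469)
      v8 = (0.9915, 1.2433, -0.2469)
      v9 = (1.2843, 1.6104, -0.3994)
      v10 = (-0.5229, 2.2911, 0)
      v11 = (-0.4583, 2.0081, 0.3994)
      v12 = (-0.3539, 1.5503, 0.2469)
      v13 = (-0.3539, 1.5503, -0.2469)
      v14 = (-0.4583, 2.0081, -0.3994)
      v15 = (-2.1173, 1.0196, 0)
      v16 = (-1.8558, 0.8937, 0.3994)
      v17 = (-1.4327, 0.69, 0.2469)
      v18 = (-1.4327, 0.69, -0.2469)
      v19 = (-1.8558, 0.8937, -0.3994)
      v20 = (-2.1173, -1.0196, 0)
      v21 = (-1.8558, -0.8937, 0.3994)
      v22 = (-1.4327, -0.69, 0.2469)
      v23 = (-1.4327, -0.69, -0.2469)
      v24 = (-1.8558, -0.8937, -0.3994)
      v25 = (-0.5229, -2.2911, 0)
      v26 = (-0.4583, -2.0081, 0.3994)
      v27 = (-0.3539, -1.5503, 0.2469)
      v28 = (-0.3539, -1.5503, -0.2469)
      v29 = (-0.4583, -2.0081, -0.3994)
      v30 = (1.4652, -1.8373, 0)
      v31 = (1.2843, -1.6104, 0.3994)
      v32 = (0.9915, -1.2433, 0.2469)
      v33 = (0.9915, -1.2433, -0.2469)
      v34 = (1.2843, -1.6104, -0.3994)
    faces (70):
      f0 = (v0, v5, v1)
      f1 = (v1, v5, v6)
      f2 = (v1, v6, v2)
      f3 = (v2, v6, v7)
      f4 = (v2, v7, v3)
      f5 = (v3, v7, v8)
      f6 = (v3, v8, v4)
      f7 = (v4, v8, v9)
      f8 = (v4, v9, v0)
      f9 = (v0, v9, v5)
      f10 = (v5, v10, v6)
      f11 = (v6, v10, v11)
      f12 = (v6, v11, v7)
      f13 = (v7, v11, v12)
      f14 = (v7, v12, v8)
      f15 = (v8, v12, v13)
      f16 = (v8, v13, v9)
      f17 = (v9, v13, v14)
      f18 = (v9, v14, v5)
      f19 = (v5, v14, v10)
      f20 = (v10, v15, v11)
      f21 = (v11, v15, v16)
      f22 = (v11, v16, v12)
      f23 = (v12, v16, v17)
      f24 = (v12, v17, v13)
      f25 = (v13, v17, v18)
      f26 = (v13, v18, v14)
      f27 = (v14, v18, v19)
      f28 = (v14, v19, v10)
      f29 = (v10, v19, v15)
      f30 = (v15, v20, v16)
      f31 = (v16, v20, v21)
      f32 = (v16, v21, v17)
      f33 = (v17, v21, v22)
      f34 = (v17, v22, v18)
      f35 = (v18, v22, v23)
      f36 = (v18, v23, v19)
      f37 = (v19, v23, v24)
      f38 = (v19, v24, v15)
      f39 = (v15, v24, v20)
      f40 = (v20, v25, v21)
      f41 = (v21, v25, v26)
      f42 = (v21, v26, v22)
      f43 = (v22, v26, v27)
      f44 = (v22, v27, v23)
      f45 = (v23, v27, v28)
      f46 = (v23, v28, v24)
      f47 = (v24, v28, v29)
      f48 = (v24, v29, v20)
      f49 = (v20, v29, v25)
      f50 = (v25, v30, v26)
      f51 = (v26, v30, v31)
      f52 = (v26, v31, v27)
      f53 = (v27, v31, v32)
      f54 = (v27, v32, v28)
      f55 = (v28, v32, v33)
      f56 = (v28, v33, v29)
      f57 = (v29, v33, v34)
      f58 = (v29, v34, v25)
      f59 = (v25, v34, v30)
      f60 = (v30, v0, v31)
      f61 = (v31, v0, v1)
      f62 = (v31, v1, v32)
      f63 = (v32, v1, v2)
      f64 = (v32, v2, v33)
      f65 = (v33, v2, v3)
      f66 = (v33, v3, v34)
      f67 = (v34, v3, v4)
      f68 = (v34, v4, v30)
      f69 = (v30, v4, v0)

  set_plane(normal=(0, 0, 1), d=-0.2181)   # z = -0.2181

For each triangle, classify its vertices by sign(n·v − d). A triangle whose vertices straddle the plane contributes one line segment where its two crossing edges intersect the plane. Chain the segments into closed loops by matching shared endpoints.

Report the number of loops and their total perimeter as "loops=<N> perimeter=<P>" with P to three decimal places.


loops=2 perimeter=22.972

Straddling triangles (28 of 70):
  (v2,v7,v3) [++-] → (1.55528, 0.0725132, -0.2181)–(1.5902, 0, -0.2181)  len=0.0805
  (v3,v7,v8) [-+-] → (1.55528, 0.0725132, -0.2181)–(0.9915, 1.2433, -0.2181)  len=1.2995
  (v4,v9,v0) [--+] → (1.76805, 0.87939, -0.2181)–(2.19153, 0, -0.2181)  len=0.9760
  (v0,v9,v5) [+-+] → (1.76805, 0.87939, -0.2181)–(1.36642, 1.7134, -0.2181)  len=0.9257
  (v7,v12,v8) [++-] → (0.913032, 1.26121, -0.2181)–(0.9915, 1.2433, -0.2181)  len=0.0805
  (v8,v12,v13) [-+-] → (0.913032, 1.26121, -0.2181)–(-0.3539, 1.5503, -0.2181)  len=1.2995
  (v9,v14,v5) [--+] → (0.414836, 1.93057, -0.2181)–(1.36642, 1.7134, -0.2181)  len=0.9760
  (v5,v14,v10) [+-+] → (0.414836, 1.93057, -0.2181)–(-0.487624, 2.13656, -0.2181)  len=0.9257
  (v12,v17,v13) [++-] → (-0.416819, 1.50012, -0.2181)–(-0.3539, 1.5503, -0.2181)  len=0.0805
  (v13,v17,v18) [-+-] → (-0.416819, 1.50012, -0.2181)–(-1.4327, 0.69, -0.2181)  len=1.2994
  (v14,v19,v10) [--+] → (-1.25076, 1.52802, -0.2181)–(-0.487624, 2.13656, -0.2181)  len=0.9761
  (v10,v19,v15) [+-+] → (-1.25076, 1.52802, -0.2181)–(-1.9745, 0.95085, -0.2181)  len=0.9257
  (v17,v22,v18) [++-] → (-1.4327, 0.609514, -0.2181)–(-1.4327, 0.69, -0.2181)  len=0.0805
  (v18,v22,v23) [-+-] → (-1.4327, 0.609514, -0.2181)–(-1.4327, -0.69, -0.2181)  len=1.2995
  (v19,v24,v15) [--+] → (-1.9745, -0.025194, -0.2181)–(-1.9745, 0.95085, -0.2181)  len=0.9760
  (v15,v24,v20) [+-+] → (-1.9745, -0.025194, -0.2181)–(-1.9745, -0.95085, -0.2181)  len=0.9257
  (v22,v27,v23) [++-] → (-1.36978, -0.740175, -0.2181)–(-1.4327, -0.69, -0.2181)  len=0.0805
  (v23,v27,v28) [-+-] → (-1.36978, -0.740175, -0.2181)–(-0.3539, -1.5503, -0.2181)  len=1.2994
  (v24,v29,v20) [--+] → (-1.21137, -1.55939, -0.2181)–(-1.9745, -0.95085, -0.2181)  len=0.9761
  (v20,v29,v25) [+-+] → (-1.21137, -1.55939, -0.2181)–(-0.487624, -2.13656, -0.2181)  len=0.9257
  (v27,v32,v28) [++-] → (-0.275432, -1.53239, -0.2181)–(-0.3539, -1.5503, -0.2181)  len=0.0805
  (v28,v32,v33) [-+-] → (-0.275432, -1.53239, -0.2181)–(0.9915, -1.2433, -0.2181)  len=1.2995
  (v29,v34,v25) [--+] → (0.463956, -1.91939, -0.2181)–(-0.487624, -2.13656, -0.2181)  len=0.9760
  (v25,v34,v30) [+-+] → (0.463956, -1.91939, -0.2181)–(1.36642, -1.7134, -0.2181)  len=0.9257
  (v32,v2,v33) [++-] → (1.02642, -1.17079, -0.2181)–(0.9915, -1.2433, -0.2181)  len=0.0805
  (v33,v2,v3) [-+-] → (1.02642, -1.17079, -0.2181)–(1.5902, 0, -0.2181)  len=1.2995
  (v34,v4,v30) [--+] → (1.78989, -0.834007, -0.2181)–(1.36642, -1.7134, -0.2181)  len=0.9760
  (v30,v4,v0) [+-+] → (1.78989, -0.834007, -0.2181)–(2.19153, 0, -0.2181)  len=0.9257

Chained into 2 loop(s):
  loop 1: 14 segments, perimeter = 9.6595
  loop 2: 14 segments, perimeter = 13.3121
Total perimeter = 22.972


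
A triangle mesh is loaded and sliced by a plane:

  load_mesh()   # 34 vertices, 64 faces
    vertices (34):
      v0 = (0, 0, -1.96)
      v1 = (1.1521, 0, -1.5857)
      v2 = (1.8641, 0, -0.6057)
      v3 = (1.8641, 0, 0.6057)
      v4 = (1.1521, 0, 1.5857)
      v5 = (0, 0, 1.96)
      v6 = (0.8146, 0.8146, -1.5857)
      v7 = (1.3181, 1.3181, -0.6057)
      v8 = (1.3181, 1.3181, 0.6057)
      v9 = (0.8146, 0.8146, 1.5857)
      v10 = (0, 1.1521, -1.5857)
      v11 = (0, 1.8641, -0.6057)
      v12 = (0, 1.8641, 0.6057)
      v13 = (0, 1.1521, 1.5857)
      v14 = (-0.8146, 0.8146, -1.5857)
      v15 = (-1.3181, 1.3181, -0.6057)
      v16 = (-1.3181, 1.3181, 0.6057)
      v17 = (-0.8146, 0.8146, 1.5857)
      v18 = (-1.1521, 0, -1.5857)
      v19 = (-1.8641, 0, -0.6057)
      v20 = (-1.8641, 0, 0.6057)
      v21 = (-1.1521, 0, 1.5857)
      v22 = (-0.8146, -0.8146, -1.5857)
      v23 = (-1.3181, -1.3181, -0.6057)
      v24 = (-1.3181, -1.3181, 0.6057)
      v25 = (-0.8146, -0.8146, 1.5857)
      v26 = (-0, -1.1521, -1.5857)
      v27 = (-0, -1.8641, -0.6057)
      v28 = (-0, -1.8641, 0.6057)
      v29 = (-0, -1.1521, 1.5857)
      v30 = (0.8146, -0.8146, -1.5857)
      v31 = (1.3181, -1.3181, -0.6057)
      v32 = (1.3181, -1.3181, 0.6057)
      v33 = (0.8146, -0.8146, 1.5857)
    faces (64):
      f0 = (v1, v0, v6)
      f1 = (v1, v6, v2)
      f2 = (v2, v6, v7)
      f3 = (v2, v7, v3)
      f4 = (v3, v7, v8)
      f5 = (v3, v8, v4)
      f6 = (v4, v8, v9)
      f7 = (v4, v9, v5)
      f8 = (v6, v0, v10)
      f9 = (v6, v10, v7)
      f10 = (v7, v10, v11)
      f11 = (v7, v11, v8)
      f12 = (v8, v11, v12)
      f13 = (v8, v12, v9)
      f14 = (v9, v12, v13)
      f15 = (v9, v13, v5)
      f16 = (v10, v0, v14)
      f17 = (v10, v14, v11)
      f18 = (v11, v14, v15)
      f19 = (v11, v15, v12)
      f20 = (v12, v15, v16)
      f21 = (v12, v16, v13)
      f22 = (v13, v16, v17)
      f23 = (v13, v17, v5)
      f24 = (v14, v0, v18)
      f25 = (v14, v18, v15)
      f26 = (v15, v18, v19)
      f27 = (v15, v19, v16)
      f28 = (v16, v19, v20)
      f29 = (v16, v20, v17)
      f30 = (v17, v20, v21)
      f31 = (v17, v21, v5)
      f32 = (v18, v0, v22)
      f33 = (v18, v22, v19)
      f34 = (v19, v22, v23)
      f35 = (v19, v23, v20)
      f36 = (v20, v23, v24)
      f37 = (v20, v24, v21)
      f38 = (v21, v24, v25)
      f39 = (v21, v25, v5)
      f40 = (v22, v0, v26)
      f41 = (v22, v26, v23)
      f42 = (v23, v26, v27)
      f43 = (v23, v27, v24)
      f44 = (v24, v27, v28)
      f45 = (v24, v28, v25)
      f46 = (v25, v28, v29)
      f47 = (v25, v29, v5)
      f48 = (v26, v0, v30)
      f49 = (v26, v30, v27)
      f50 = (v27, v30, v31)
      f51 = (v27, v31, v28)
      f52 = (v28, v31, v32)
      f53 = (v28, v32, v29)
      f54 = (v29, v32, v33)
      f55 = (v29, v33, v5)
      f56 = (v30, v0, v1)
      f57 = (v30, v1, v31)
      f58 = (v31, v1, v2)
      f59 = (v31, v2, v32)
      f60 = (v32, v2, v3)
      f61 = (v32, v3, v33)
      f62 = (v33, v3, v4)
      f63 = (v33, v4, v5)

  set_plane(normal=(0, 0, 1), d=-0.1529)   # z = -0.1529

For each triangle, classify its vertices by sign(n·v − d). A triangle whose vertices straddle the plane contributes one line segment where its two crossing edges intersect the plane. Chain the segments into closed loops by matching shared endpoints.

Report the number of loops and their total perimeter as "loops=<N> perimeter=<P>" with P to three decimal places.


loops=1 perimeter=11.414

Straddling triangles (16 of 64):
  (v2,v7,v3) [--+] → (1.52219, 0.825417, -0.1529)–(1.8641, 0, -0.1529)  len=0.8934
  (v3,v7,v8) [+-+] → (1.52219, 0.825417, -0.1529)–(1.3181, 1.3181, -0.1529)  len=0.5333
  (v7,v11,v8) [--+] → (0.492683, 1.66001, -0.1529)–(1.3181, 1.3181, -0.1529)  len=0.8934
  (v8,v11,v12) [+-+] → (0.492683, 1.66001, -0.1529)–(0, 1.8641, -0.1529)  len=0.5333
  (v11,v15,v12) [--+] → (-0.825417, 1.52219, -0.1529)–(0, 1.8641, -0.1529)  len=0.8934
  (v12,v15,v16) [+-+] → (-0.825417, 1.52219, -0.1529)–(-1.3181, 1.3181, -0.1529)  len=0.5333
  (v15,v19,v16) [--+] → (-1.66001, 0.492683, -0.1529)–(-1.3181, 1.3181, -0.1529)  len=0.8934
  (v16,v19,v20) [+-+] → (-1.66001, 0.492683, -0.1529)–(-1.8641, 0, -0.1529)  len=0.5333
  (v19,v23,v20) [--+] → (-1.52219, -0.825417, -0.1529)–(-1.8641, 0, -0.1529)  len=0.8934
  (v20,v23,v24) [+-+] → (-1.52219, -0.825417, -0.1529)–(-1.3181, -1.3181, -0.1529)  len=0.5333
  (v23,v27,v24) [--+] → (-0.492683, -1.66001, -0.1529)–(-1.3181, -1.3181, -0.1529)  len=0.8934
  (v24,v27,v28) [+-+] → (-0.492683, -1.66001, -0.1529)–(0, -1.8641, -0.1529)  len=0.5333
  (v27,v31,v28) [--+] → (0.825417, -1.52219, -0.1529)–(0, -1.8641, -0.1529)  len=0.8934
  (v28,v31,v32) [+-+] → (0.825417, -1.52219, -0.1529)–(1.3181, -1.3181, -0.1529)  len=0.5333
  (v31,v2,v32) [--+] → (1.66001, -0.492683, -0.1529)–(1.3181, -1.3181, -0.1529)  len=0.8934
  (v32,v2,v3) [+-+] → (1.66001, -0.492683, -0.1529)–(1.8641, 0, -0.1529)  len=0.5333

Chained into 1 loop(s):
  loop 1: 16 segments, perimeter = 11.4137
Total perimeter = 11.414


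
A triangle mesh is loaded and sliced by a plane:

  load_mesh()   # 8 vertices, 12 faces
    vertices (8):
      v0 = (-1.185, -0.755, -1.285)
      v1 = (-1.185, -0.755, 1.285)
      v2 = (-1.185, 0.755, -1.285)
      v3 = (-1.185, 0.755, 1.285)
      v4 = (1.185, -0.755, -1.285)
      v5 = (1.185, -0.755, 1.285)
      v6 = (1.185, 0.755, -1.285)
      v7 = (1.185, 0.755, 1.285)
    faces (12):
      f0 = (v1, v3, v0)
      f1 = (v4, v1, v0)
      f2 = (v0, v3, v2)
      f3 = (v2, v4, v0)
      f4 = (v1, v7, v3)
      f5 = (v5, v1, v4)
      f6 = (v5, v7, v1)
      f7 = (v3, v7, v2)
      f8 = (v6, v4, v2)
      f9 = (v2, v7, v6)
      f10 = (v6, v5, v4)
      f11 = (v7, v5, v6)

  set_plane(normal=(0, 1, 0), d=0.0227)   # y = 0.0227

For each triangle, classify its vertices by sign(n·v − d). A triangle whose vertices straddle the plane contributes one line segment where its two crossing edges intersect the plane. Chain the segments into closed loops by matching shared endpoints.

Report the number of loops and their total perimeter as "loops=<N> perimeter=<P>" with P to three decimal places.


Straddling triangles (8 of 12):
  (v1,v3,v0) [-+-] → (-1.185, 0.0227, 1.285)–(-1.185, 0.0227, 0.0386351)  len=1.2464
  (v0,v3,v2) [-++] → (-1.185, 0.0227, 0.0386351)–(-1.185, 0.0227, -1.285)  len=1.3236
  (v2,v4,v0) [+--] → (-0.0356285, 0.0227, -1.285)–(-1.185, 0.0227, -1.285)  len=1.1494
  (v1,v7,v3) [-++] → (0.0356285, 0.0227, 1.285)–(-1.185, 0.0227, 1.285)  len=1.2206
  (v5,v7,v1) [-+-] → (1.185, 0.0227, 1.285)–(0.0356285, 0.0227, 1.285)  len=1.1494
  (v6,v4,v2) [+-+] → (1.185, 0.0227, -1.285)–(-0.0356285, 0.0227, -1.285)  len=1.2206
  (v6,v5,v4) [+--] → (1.185, 0.0227, -0.0386351)–(1.185, 0.0227, -1.285)  len=1.2464
  (v7,v5,v6) [+-+] → (1.185, 0.0227, 1.285)–(1.185, 0.0227, -0.0386351)  len=1.3236

Chained into 1 loop(s):
  loop 1: 8 segments, perimeter = 9.8800
Total perimeter = 9.880

loops=1 perimeter=9.880


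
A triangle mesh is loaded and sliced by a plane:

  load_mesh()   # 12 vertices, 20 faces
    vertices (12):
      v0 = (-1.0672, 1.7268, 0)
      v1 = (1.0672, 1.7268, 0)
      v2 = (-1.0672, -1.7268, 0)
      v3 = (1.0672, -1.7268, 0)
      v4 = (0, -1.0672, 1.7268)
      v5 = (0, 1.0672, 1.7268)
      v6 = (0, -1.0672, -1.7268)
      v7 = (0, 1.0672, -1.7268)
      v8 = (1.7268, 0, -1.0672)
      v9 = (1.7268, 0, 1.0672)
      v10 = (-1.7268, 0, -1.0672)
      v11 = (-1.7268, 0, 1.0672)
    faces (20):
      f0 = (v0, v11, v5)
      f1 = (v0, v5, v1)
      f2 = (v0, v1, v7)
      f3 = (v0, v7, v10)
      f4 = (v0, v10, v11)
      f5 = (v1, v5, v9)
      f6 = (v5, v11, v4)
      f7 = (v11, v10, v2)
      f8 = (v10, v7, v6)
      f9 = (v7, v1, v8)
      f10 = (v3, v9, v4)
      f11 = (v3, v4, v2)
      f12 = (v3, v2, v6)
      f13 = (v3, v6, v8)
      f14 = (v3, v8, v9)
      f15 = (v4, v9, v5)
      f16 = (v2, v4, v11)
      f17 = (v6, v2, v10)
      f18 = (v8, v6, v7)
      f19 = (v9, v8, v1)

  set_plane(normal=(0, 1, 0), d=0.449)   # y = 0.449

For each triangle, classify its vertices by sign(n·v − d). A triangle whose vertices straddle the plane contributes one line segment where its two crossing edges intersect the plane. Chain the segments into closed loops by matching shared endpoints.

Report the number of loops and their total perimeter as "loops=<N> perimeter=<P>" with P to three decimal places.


Straddling triangles (10 of 20):
  (v0,v11,v5) [+-+] → (-1.55529, 0.449, 0.789708)–(-1.00029, 0.449, 1.34471)  len=0.7849
  (v0,v7,v10) [++-] → (-1.00029, 0.449, -1.34471)–(-1.55529, 0.449, -0.789708)  len=0.7849
  (v0,v10,v11) [+--] → (-1.55529, 0.449, -0.789708)–(-1.55529, 0.449, 0.789708)  len=1.5794
  (v1,v5,v9) [++-] → (1.00029, 0.449, 1.34471)–(1.55529, 0.449, 0.789708)  len=0.7849
  (v5,v11,v4) [+--] → (-1.00029, 0.449, 1.34471)–(0, 0.449, 1.7268)  len=1.0708
  (v10,v7,v6) [-+-] → (-1.00029, 0.449, -1.34471)–(0, 0.449, -1.7268)  len=1.0708
  (v7,v1,v8) [++-] → (1.55529, 0.449, -0.789708)–(1.00029, 0.449, -1.34471)  len=0.7849
  (v4,v9,v5) [--+] → (1.00029, 0.449, 1.34471)–(0, 0.449, 1.7268)  len=1.0708
  (v8,v6,v7) [--+] → (0, 0.449, -1.7268)–(1.00029, 0.449, -1.34471)  len=1.0708
  (v9,v8,v1) [--+] → (1.55529, 0.449, -0.789708)–(1.55529, 0.449, 0.789708)  len=1.5794

Chained into 1 loop(s):
  loop 1: 10 segments, perimeter = 10.5815
Total perimeter = 10.582

loops=1 perimeter=10.582


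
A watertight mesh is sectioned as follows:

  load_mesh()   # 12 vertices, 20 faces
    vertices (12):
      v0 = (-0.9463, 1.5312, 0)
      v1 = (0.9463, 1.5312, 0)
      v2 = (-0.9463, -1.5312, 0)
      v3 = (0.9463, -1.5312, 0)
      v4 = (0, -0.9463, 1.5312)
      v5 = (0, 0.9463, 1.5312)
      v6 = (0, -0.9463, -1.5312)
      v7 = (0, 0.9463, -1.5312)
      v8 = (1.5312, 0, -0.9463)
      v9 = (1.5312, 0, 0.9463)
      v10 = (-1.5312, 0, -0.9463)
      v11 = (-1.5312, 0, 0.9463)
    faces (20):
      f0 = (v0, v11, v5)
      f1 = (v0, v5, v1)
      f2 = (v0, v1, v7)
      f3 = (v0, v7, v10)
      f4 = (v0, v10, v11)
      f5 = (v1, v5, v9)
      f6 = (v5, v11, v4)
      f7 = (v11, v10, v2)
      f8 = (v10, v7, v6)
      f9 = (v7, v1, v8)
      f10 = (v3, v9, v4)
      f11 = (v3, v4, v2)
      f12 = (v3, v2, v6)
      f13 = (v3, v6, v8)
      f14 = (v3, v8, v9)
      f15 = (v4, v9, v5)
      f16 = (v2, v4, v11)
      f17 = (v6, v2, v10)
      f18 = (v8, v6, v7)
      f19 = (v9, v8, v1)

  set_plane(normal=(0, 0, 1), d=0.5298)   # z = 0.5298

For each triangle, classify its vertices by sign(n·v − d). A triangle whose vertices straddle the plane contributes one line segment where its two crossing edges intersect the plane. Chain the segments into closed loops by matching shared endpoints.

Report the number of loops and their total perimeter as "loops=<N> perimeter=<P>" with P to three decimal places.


Straddling triangles (10 of 20):
  (v0,v11,v5) [-++] → (-1.27376, 0.673935, 0.5298)–(-0.618877, 1.32882, 0.5298)  len=0.9262
  (v0,v5,v1) [-+-] → (-0.618877, 1.32882, 0.5298)–(0.618877, 1.32882, 0.5298)  len=1.2378
  (v0,v10,v11) [--+] → (-1.5312, 0, 0.5298)–(-1.27376, 0.673935, 0.5298)  len=0.7214
  (v1,v5,v9) [-++] → (0.618877, 1.32882, 0.5298)–(1.27376, 0.673935, 0.5298)  len=0.9262
  (v11,v10,v2) [+--] → (-1.5312, 0, 0.5298)–(-1.27376, -0.673935, 0.5298)  len=0.7214
  (v3,v9,v4) [-++] → (1.27376, -0.673935, 0.5298)–(0.618877, -1.32882, 0.5298)  len=0.9262
  (v3,v4,v2) [-+-] → (0.618877, -1.32882, 0.5298)–(-0.618877, -1.32882, 0.5298)  len=1.2378
  (v3,v8,v9) [--+] → (1.5312, 0, 0.5298)–(1.27376, -0.673935, 0.5298)  len=0.7214
  (v2,v4,v11) [-++] → (-0.618877, -1.32882, 0.5298)–(-1.27376, -0.673935, 0.5298)  len=0.9262
  (v9,v8,v1) [+--] → (1.5312, 0, 0.5298)–(1.27376, 0.673935, 0.5298)  len=0.7214

Chained into 1 loop(s):
  loop 1: 10 segments, perimeter = 9.0658
Total perimeter = 9.066

loops=1 perimeter=9.066


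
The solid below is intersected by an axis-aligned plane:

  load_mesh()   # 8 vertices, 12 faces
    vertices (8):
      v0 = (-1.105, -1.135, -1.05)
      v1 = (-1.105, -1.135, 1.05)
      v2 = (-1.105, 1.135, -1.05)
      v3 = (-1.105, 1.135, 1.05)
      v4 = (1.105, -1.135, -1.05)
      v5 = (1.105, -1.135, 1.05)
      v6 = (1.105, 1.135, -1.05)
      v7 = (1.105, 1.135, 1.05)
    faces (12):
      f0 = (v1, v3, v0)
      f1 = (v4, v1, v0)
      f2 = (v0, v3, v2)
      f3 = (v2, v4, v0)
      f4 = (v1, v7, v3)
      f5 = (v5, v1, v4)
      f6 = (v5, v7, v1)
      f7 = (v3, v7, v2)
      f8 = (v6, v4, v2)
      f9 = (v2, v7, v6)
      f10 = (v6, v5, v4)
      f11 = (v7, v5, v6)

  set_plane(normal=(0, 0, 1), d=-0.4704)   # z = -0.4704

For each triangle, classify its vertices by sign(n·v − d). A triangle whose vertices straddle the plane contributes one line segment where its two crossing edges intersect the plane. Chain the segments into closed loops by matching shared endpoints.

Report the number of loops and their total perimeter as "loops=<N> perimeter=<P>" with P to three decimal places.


loops=1 perimeter=8.960

Straddling triangles (8 of 12):
  (v1,v3,v0) [++-] → (-1.105, -0.50848, -0.4704)–(-1.105, -1.135, -0.4704)  len=0.6265
  (v4,v1,v0) [-+-] → (0.49504, -1.135, -0.4704)–(-1.105, -1.135, -0.4704)  len=1.6000
  (v0,v3,v2) [-+-] → (-1.105, -0.50848, -0.4704)–(-1.105, 1.135, -0.4704)  len=1.6435
  (v5,v1,v4) [++-] → (0.49504, -1.135, -0.4704)–(1.105, -1.135, -0.4704)  len=0.6100
  (v3,v7,v2) [++-] → (-0.49504, 1.135, -0.4704)–(-1.105, 1.135, -0.4704)  len=0.6100
  (v2,v7,v6) [-+-] → (-0.49504, 1.135, -0.4704)–(1.105, 1.135, -0.4704)  len=1.6000
  (v6,v5,v4) [-+-] → (1.105, 0.50848, -0.4704)–(1.105, -1.135, -0.4704)  len=1.6435
  (v7,v5,v6) [++-] → (1.105, 0.50848, -0.4704)–(1.105, 1.135, -0.4704)  len=0.6265

Chained into 1 loop(s):
  loop 1: 8 segments, perimeter = 8.9600
Total perimeter = 8.960


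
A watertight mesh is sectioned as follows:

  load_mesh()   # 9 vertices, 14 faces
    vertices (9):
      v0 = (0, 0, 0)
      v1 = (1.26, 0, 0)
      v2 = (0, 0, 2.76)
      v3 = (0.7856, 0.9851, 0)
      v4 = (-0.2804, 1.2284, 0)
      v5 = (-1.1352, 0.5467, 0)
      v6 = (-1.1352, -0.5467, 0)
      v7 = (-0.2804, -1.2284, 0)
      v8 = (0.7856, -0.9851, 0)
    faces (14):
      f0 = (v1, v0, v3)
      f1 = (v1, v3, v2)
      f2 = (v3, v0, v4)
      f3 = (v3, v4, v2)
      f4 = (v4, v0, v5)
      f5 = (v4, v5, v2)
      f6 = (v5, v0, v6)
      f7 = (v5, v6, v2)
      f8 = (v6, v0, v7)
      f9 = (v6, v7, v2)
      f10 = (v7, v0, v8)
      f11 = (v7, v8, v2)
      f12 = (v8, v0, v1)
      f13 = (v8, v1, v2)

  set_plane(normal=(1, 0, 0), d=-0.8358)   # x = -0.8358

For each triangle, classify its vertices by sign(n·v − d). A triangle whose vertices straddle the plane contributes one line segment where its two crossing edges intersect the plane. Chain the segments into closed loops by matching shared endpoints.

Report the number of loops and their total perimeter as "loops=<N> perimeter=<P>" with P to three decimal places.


Straddling triangles (6 of 14):
  (v4,v0,v5) [++-] → (-0.8358, 0.402512, 0)–(-0.8358, 0.78547, 0)  len=0.3830
  (v4,v5,v2) [+-+] → (-0.8358, 0.78547, 0)–(-0.8358, 0.402512, 0.727928)  len=0.8225
  (v5,v0,v6) [-+-] → (-0.8358, 0.402512, 0)–(-0.8358, -0.402512, 0)  len=0.8050
  (v5,v6,v2) [--+] → (-0.8358, -0.402512, 0.727928)–(-0.8358, 0.402512, 0.727928)  len=0.8050
  (v6,v0,v7) [-++] → (-0.8358, -0.402512, 0)–(-0.8358, -0.78547, 0)  len=0.3830
  (v6,v7,v2) [-++] → (-0.8358, -0.78547, 0)–(-0.8358, -0.402512, 0.727928)  len=0.8225

Chained into 1 loop(s):
  loop 1: 6 segments, perimeter = 4.0210
Total perimeter = 4.021

loops=1 perimeter=4.021


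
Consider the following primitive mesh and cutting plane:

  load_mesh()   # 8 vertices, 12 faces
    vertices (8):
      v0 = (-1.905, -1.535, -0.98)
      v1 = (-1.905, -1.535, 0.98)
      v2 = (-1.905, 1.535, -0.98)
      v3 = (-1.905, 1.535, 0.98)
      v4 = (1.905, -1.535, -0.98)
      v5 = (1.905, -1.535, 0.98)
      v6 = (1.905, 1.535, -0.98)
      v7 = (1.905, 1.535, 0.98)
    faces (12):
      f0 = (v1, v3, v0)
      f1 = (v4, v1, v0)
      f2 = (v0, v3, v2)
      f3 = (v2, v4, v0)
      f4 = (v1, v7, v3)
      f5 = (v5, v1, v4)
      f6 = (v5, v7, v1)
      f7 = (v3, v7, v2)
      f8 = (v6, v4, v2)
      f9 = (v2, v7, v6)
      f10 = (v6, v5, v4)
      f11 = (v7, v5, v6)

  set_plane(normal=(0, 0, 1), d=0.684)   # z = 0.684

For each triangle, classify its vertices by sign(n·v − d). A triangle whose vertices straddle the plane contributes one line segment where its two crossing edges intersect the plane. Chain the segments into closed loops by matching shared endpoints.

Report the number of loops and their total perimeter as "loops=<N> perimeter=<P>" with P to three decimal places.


Straddling triangles (8 of 12):
  (v1,v3,v0) [++-] → (-1.905, 1.07137, 0.684)–(-1.905, -1.535, 0.684)  len=2.6064
  (v4,v1,v0) [-+-] → (-1.32961, -1.535, 0.684)–(-1.905, -1.535, 0.684)  len=0.5754
  (v0,v3,v2) [-+-] → (-1.905, 1.07137, 0.684)–(-1.905, 1.535, 0.684)  len=0.4636
  (v5,v1,v4) [++-] → (-1.32961, -1.535, 0.684)–(1.905, -1.535, 0.684)  len=3.2346
  (v3,v7,v2) [++-] → (1.32961, 1.535, 0.684)–(-1.905, 1.535, 0.684)  len=3.2346
  (v2,v7,v6) [-+-] → (1.32961, 1.535, 0.684)–(1.905, 1.535, 0.684)  len=0.5754
  (v6,v5,v4) [-+-] → (1.905, -1.07137, 0.684)–(1.905, -1.535, 0.684)  len=0.4636
  (v7,v5,v6) [++-] → (1.905, -1.07137, 0.684)–(1.905, 1.535, 0.684)  len=2.6064

Chained into 1 loop(s):
  loop 1: 8 segments, perimeter = 13.7600
Total perimeter = 13.760

loops=1 perimeter=13.760


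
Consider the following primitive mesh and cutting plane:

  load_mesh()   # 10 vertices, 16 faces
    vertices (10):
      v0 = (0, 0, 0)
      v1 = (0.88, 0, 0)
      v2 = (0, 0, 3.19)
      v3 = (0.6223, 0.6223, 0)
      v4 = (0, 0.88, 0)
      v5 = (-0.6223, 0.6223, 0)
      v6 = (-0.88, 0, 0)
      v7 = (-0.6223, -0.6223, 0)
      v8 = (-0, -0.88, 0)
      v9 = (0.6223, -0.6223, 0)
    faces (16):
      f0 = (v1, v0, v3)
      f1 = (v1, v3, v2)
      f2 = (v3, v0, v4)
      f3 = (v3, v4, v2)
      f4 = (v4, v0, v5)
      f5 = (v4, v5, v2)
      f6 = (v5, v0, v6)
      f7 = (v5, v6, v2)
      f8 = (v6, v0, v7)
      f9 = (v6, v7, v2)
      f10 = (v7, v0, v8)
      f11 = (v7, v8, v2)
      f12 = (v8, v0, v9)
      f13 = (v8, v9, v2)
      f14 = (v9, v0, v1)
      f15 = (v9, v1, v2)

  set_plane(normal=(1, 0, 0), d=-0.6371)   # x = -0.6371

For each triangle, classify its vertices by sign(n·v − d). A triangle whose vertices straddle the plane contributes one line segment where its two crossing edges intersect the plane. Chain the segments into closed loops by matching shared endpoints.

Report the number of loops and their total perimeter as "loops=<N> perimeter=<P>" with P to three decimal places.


loops=1 perimeter=3.289

Straddling triangles (4 of 16):
  (v5,v0,v6) [++-] → (-0.6371, 0, 0)–(-0.6371, 0.586561, 0)  len=0.5866
  (v5,v6,v2) [+-+] → (-0.6371, 0.586561, 0)–(-0.6371, 0, 0.880512)  len=1.0580
  (v6,v0,v7) [-++] → (-0.6371, 0, 0)–(-0.6371, -0.586561, 0)  len=0.5866
  (v6,v7,v2) [-++] → (-0.6371, -0.586561, 0)–(-0.6371, 0, 0.880513)  len=1.0580

Chained into 1 loop(s):
  loop 1: 4 segments, perimeter = 3.2891
Total perimeter = 3.289
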